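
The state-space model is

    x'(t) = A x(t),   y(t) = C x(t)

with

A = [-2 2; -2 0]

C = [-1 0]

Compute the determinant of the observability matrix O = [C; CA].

CA = [[2, -2]]
Observability matrix O = [C; CA] = [[-1, 0], [2, -2]]
det(O) = (-1)·(-2) - 0·2 = 2 - 0 = 2
Since det(O) ≠ 0, rank(O) = 2 and the system is completely observable.

2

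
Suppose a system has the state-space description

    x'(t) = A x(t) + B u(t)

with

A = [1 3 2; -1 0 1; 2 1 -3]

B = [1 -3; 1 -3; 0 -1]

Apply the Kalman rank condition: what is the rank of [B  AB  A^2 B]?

3

AB = [[4, -14], [-1, 2], [3, -6]]
A^2B = [[7, -20], [-1, 8], [-2, -8]]
Controllability matrix C = [B  AB  A^2B] = [[1, -3, 4, -14, 7, -20], [1, -3, -1, 2, -1, 8], [0, -1, 3, -6, -2, -8]]
Take the 3×3 submatrix of C formed by columns 1, 2, 3: [[1, -3, 4], [1, -3, -1], [0, -1, 3]]. Its determinant is 1·((-3)·3 - (-1)·(-1)) - (-3)·(1·3 - (-1)·0) + 4·(1·(-1) - (-3)·0) = 1·(-10) - (-3)·3 + 4·(-1) = -5 ≠ 0.
So rank(C) ≥ 3; since C has 3 rows, rank(C) = 3.
rank(C) = 3 = n, so the pair (A, B) is completely controllable.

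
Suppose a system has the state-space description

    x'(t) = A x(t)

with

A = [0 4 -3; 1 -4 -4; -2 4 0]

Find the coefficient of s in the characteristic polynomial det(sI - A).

Expand det(sI - A) for the 3×3 matrix.
p(s) = s^3 + 4s^2 + 6s - 44.
(Check: constant term = det(-A) = (-1)^3 det A = -44; coefficient of s^2 = -tr A = 4.)
The coefficient of s is 6.

6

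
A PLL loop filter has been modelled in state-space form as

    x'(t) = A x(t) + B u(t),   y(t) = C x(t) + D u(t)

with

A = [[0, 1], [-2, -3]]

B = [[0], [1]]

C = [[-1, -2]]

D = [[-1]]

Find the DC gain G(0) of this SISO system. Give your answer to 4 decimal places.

G(0) = C(-A)^{-1}B + D = -C A^{-1} B + D.
det A = 2, so A^{-1} = (1/2)·adj(A) = [[-3/2, -1/2], [1, 0]]
A^{-1} B = [-1/2, 0]^T
C A^{-1} B = 1/2
G(0) = D - C A^{-1} B = -1 - (1/2) = -3/2 ≈ -1.5000

-1.5000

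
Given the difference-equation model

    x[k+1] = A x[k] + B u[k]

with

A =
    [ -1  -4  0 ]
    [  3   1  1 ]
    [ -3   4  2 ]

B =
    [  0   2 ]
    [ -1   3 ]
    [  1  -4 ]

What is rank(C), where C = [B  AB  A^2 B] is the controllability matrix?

AB = [[4, -14], [0, 5], [-2, -2]]
A^2B = [[-4, -6], [10, -39], [-16, 58]]
Controllability matrix C = [B  AB  A^2B] = [[0, 2, 4, -14, -4, -6], [-1, 3, 0, 5, 10, -39], [1, -4, -2, -2, -16, 58]]
Take the 3×3 submatrix of C formed by columns 1, 2, 4: [[0, 2, -14], [-1, 3, 5], [1, -4, -2]]. Its determinant is 0·(3·(-2) - 5·(-4)) - 2·((-1)·(-2) - 5·1) + (-14)·((-1)·(-4) - 3·1) = 0·14 - 2·(-3) + (-14)·1 = -8 ≠ 0.
So rank(C) ≥ 3; since C has 3 rows, rank(C) = 3.
rank(C) = 3 = n, so the pair (A, B) is completely controllable.

3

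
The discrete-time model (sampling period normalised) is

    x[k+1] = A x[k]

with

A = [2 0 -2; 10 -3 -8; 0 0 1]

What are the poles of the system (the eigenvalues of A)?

-3, 1, 2

det(zI - A) = z^3 - (tr A)z^2 + (M11 + M22 + M33)z - det A, where Mii is the 2×2 principal minor of A obtained by deleting row i and column i.
tr A = 2 + (-3) + 1 = 0; M11 = (-3)·1 - (-8)·0 = -3 - 0 = -3; M22 = 2·1 - (-2)·0 = 2 - 0 = 2; M33 = 2·(-3) - 0·10 = -6 - 0 = -6; sum of minors = -7.
det A = 2·((-3)·1 - (-8)·0) - 0·(10·1 - (-8)·0) + (-2)·(10·0 - (-3)·0) = 2·(-3) - 0·10 + (-2)·0 = -6.
So p(z) = det(zI - A) = z^3 - 7z + 6.
Rational-root test: any integer root divides 6. Testing small divisors, z = 1 works: p(1) = 1 + 0 + (-7) + 6 = 0, so (z - 1) is a factor.
Dividing, p(z) = (z - 1)(z^2 + z - 6).
Factor z^2 + z - 6: two numbers with sum -1 and product -6 are 2 and -3, so z^2 + z - 6 = (z - 2)(z + 3).
Hence p(z) = (z - 2) (z - 1) (z + 3), with roots -3, 1, 2.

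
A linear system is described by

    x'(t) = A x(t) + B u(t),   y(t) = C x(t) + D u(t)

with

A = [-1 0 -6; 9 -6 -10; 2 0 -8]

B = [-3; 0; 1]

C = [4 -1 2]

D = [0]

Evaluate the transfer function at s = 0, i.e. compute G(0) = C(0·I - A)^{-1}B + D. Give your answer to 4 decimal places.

-4.6667

G(0) = C(-A)^{-1}B + D = -C A^{-1} B + D.
det A = -120, so A^{-1} = (1/-120)·adj(A) = [[-2/5, 0, 3/10], [-13/30, -1/6, 8/15], [-1/10, 0, -1/20]]
A^{-1} B = [3/2, 11/6, 1/4]^T
C A^{-1} B = 14/3
G(0) = D - C A^{-1} B = 0 - (14/3) = -14/3 ≈ -4.6667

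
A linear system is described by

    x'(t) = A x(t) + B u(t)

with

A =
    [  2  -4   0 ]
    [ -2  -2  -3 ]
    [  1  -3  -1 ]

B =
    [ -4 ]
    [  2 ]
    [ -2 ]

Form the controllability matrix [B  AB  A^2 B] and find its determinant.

16

AB = [[-16], [10], [-8]]
A^2B = [[-72], [36], [-38]]
Controllability matrix C = [B  AB  A^2B] = [[-4, -16, -72], [2, 10, 36], [-2, -8, -38]]
Expanding along the first row, det(C) = (-4)·(10·(-38) - 36·(-8)) - (-16)·(2·(-38) - 36·(-2)) + (-72)·(2·(-8) - 10·(-2)) = (-4)·(-92) - (-16)·(-4) + (-72)·4 = 16
Since det(C) ≠ 0, rank(C) = 3 and the system is completely controllable.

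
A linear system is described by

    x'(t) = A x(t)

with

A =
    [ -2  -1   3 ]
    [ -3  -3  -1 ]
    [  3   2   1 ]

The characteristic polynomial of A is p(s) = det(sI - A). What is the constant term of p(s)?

-11

Expand det(sI - A) for the 3×3 matrix.
p(s) = s^3 + 4s^2 - 9s - 11.
(Check: constant term = det(-A) = (-1)^3 det A = -11; coefficient of s^2 = -tr A = 4.)
The constant term is -11.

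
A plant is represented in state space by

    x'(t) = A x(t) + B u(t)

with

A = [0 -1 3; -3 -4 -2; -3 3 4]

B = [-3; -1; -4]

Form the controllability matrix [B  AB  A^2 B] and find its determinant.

AB = [[-11], [21], [-10]]
A^2B = [[-51], [-31], [56]]
Controllability matrix C = [B  AB  A^2B] = [[-3, -11, -51], [-1, 21, -31], [-4, -10, 56]]
Expanding along the first row, det(C) = (-3)·(21·56 - (-31)·(-10)) - (-11)·((-1)·56 - (-31)·(-4)) + (-51)·((-1)·(-10) - 21·(-4)) = (-3)·866 - (-11)·(-180) + (-51)·94 = -9372
Since det(C) ≠ 0, rank(C) = 3 and the system is completely controllable.

-9372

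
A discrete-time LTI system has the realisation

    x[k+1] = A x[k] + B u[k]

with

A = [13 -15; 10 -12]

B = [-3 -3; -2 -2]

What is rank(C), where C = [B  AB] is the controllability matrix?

AB = [[-9, -9], [-6, -6]]
Controllability matrix C = [B  AB] = [[-3, -3, -9, -9], [-2, -2, -6, -6]]
Every column of C is a scalar multiple of column 1 = [-3, -2] (multipliers 1, 1, 3, 3), so the columns span a one-dimensional space.
C ≠ 0, hence rank(C) = 1.
rank(C) = 1 < n = 2, so the pair (A, B) is not completely controllable.

1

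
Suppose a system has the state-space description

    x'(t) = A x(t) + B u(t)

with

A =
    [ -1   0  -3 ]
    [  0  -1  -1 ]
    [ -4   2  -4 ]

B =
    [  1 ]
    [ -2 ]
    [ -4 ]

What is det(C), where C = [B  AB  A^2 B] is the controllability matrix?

-1344

AB = [[11], [6], [8]]
A^2B = [[-35], [-14], [-64]]
Controllability matrix C = [B  AB  A^2B] = [[1, 11, -35], [-2, 6, -14], [-4, 8, -64]]
Expanding along the first row, det(C) = 1·(6·(-64) - (-14)·8) - 11·((-2)·(-64) - (-14)·(-4)) + (-35)·((-2)·8 - 6·(-4)) = 1·(-272) - 11·72 + (-35)·8 = -1344
Since det(C) ≠ 0, rank(C) = 3 and the system is completely controllable.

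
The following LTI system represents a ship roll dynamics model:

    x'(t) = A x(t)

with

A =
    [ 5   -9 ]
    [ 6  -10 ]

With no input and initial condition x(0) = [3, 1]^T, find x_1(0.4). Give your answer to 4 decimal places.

3.4162

det(sI - A) = s^2 - (tr A)s + det A, with tr A = 5 + (-10) = -5 and det A = 5·(-10) - (-9)·6 = -50 - (-54) = 4.
So p(s) = det(sI - A) = s^2 + 5s + 4.
Factor s^2 + 5s + 4: two numbers with sum -5 and product 4 are -1 and -4, so s^2 + 5s + 4 = (s + 1)(s + 4).
Hence p(s) = (s + 1) (s + 4), with roots -4, -1.
The eigenvalues -4, -1 are distinct and real, so A is diagonalisable and x(t) = e^{At} x(0) = V diag(e^{λ_i t}) V^{-1} x(0), where the columns of V are the eigenvectors.
λ = -4: A - (-4)I = [[9, -9], [6, -6]]. Row 1 gives 9·v1 + (-9)·v2 = 0, so take v_1 = [-1, -1]^T.
λ = -1: A - (-1)I = [[6, -9], [6, -9]]. Row 1 gives 6·v1 + (-9)·v2 = 0, so take v_2 = [3, 2]^T.
V = [v_1 v_2] = [[-1, 3], [-1, 2]] has det V = 1, so V^{-1} = adj(V)/det V = [[2, -3], [1, -1]].
Modal coordinates z(0) = V^{-1} x(0): 2·3 + (-3)·1 = 3; 1·3 + (-1)·1 = 2; so z(0) = [3, 2]^T.
x_1(t) = Σ_i (v_i)_1 · z_i(0) · e^{λ_i t} (row 1 of V times the modal terms).
x_1(0.4) = (-1)·3·e^{-4·0.4} + 3·2·e^{-1·0.4} = (-3)·0.201897 + 6·0.670320 = 3.4162.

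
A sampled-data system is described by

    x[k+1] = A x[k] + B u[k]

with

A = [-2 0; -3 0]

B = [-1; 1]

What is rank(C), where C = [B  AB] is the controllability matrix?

AB = [[2], [3]]
Controllability matrix C = [B  AB] = [[-1, 2], [1, 3]]
det(C) = (-1)·3 - 2·1 = -3 - 2 = -5 ≠ 0, so rank(C) = 2.
rank(C) = 2 = n, so the pair (A, B) is completely controllable.

2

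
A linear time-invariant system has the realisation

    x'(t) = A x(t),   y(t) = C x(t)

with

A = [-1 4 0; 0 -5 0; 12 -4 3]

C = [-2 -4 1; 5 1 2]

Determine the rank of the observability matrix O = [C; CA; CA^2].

2

CA = [[14, 8, 3], [19, 7, 6]]
CA^2 = [[22, 4, 9], [53, 17, 18]]
Observability matrix O = [C; CA; CA^2] = [[-2, -4, 1], [5, 1, 2], [14, 8, 3], [19, 7, 6], [22, 4, 9], [53, 17, 18]]
The columns c1, c2, c3 of O are linearly dependent: -c1 + c2 + 2·c3 = 0 (check each entry), so rank(O) ≤ 2.
The 2×2 minor from rows 1, 2, columns 1, 2 is (-2)·1 - (-4)·5 = -2 - (-20) = 18 ≠ 0, so rank(O) = 2.
rank(O) = 2 < n = 3, so the pair (A, C) is not completely observable.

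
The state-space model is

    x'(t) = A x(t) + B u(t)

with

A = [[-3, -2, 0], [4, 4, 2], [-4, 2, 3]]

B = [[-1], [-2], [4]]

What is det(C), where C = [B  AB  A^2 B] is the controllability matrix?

AB = [[7], [-4], [12]]
A^2B = [[-13], [36], [0]]
Controllability matrix C = [B  AB  A^2B] = [[-1, 7, -13], [-2, -4, 36], [4, 12, 0]]
Expanding along the first row, det(C) = (-1)·((-4)·0 - 36·12) - 7·((-2)·0 - 36·4) + (-13)·((-2)·12 - (-4)·4) = (-1)·(-432) - 7·(-144) + (-13)·(-8) = 1544
Since det(C) ≠ 0, rank(C) = 3 and the system is completely controllable.

1544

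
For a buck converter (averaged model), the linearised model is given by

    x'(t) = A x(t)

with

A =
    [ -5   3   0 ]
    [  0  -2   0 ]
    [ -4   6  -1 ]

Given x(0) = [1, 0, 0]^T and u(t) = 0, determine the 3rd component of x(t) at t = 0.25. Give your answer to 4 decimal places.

-0.4923

det(sI - A) = s^3 - (tr A)s^2 + (M11 + M22 + M33)s - det A, where Mii is the 2×2 principal minor of A obtained by deleting row i and column i.
tr A = (-5) + (-2) + (-1) = -8; M11 = (-2)·(-1) - 0·6 = 2 - 0 = 2; M22 = (-5)·(-1) - 0·(-4) = 5 - 0 = 5; M33 = (-5)·(-2) - 3·0 = 10 - 0 = 10; sum of minors = 17.
det A = (-5)·((-2)·(-1) - 0·6) - 3·(0·(-1) - 0·(-4)) + 0·(0·6 - (-2)·(-4)) = (-5)·2 - 3·0 + 0·(-8) = -10.
So p(s) = det(sI - A) = s^3 + 8s^2 + 17s + 10.
Rational-root test: any integer root divides 10. Testing small divisors, s = -1 works: p(-1) = -1 + 8 + (-17) + 10 = 0, so (s + 1) is a factor.
Dividing, p(s) = (s + 1)(s^2 + 7s + 10).
Factor s^2 + 7s + 10: two numbers with sum -7 and product 10 are -2 and -5, so s^2 + 7s + 10 = (s + 2)(s + 5).
Hence p(s) = (s + 1) (s + 2) (s + 5), with roots -5, -2, -1.
The eigenvalues -5, -2, -1 are distinct and real, so A is diagonalisable and x(t) = e^{At} x(0) = V diag(e^{λ_i t}) V^{-1} x(0), where the columns of V are the eigenvectors.
λ = -5: A - (-5)I = [[0, 3, 0], [0, 3, 0], [-4, 6, 4]]. v must be orthogonal to every row; (row 1) × (row 3) = [12, 0, 12], so take v_1 = [1, 0, 1]^T.
λ = -2: A - (-2)I = [[-3, 3, 0], [0, 0, 0], [-4, 6, 1]]. v must be orthogonal to every row; (row 1) × (row 3) = [3, 3, -6], so take v_2 = [1, 1, -2]^T.
λ = -1: A - (-1)I = [[-4, 3, 0], [0, -1, 0], [-4, 6, 0]]. v must be orthogonal to every row; (row 1) × (row 2) = [0, 0, 4], so take v_3 = [0, 0, 1]^T.
V = [v_1 v_2 v_3] = [[1, 1, 0], [0, 1, 0], [1, -2, 1]] has det V = 1, so V^{-1} = adj(V)/det V = [[1, -1, 0], [0, 1, 0], [-1, 3, 1]].
Modal coordinates z(0) = V^{-1} x(0): 1·1 + (-1)·0 + 0·0 = 1; 0·1 + 1·0 + 0·0 = 0; (-1)·1 + 3·0 + 1·0 = -1; so z(0) = [1, 0, -1]^T.
x_3(t) = Σ_i (v_i)_3 · z_i(0) · e^{λ_i t} (row 3 of V times the modal terms).
x_3(0.25) = 1·1·e^{-5·0.25} + (-2)·0·e^{-2·0.25} + 1·(-1)·e^{-1·0.25} = 1·0.286505 + 0·0.606531 + (-1)·0.778801 = -0.4923.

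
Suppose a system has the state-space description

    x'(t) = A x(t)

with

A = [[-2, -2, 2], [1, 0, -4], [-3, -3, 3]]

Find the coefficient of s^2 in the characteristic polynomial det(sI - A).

Expand det(sI - A) for the 3×3 matrix.
p(s) = s^3 - s^2 - 10s.
(Check: constant term = det(-A) = (-1)^3 det A = 0; coefficient of s^2 = -tr A = -1.)
The coefficient of s^2 is -1.

-1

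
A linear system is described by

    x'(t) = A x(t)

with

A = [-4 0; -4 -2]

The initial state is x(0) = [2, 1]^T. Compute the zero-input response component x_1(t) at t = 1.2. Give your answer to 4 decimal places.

det(sI - A) = s^2 - (tr A)s + det A, with tr A = (-4) + (-2) = -6 and det A = (-4)·(-2) - 0·(-4) = 8 - 0 = 8.
So p(s) = det(sI - A) = s^2 + 6s + 8.
Factor s^2 + 6s + 8: two numbers with sum -6 and product 8 are -2 and -4, so s^2 + 6s + 8 = (s + 2)(s + 4).
Hence p(s) = (s + 2) (s + 4), with roots -4, -2.
The eigenvalues -4, -2 are distinct and real, so A is diagonalisable and x(t) = e^{At} x(0) = V diag(e^{λ_i t}) V^{-1} x(0), where the columns of V are the eigenvectors.
λ = -4: A - (-4)I = [[0, 0], [-4, 2]]. Row 2 gives (-4)·v1 + 2·v2 = 0, so take v_1 = [1, 2]^T.
λ = -2: A - (-2)I = [[-2, 0], [-4, 0]]. Row 1 gives (-2)·v1 + 0·v2 = 0, so take v_2 = [0, -1]^T.
V = [v_1 v_2] = [[1, 0], [2, -1]] has det V = -1, so V^{-1} = adj(V)/det V = [[1, 0], [2, -1]].
Modal coordinates z(0) = V^{-1} x(0): 1·2 + 0·1 = 2; 2·2 + (-1)·1 = 3; so z(0) = [2, 3]^T.
x_1(t) = Σ_i (v_i)_1 · z_i(0) · e^{λ_i t} (row 1 of V times the modal terms).
x_1(1.2) = 1·2·e^{-4·1.2} + 0·3·e^{-2·1.2} = 2·0.008230 + 0·0.090718 = 0.0165.

0.0165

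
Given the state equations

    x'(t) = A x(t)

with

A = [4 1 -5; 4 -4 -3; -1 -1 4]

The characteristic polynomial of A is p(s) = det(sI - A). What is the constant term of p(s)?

49

Expand det(sI - A) for the 3×3 matrix.
p(s) = s^3 - 4s^2 - 28s + 49.
(Check: constant term = det(-A) = (-1)^3 det A = 49; coefficient of s^2 = -tr A = -4.)
The constant term is 49.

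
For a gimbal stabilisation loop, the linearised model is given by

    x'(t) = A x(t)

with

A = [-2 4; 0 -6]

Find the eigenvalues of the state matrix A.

det(sI - A) = s^2 - (tr A)s + det A, with tr A = (-2) + (-6) = -8 and det A = (-2)·(-6) - 4·0 = 12 - 0 = 12.
So p(s) = det(sI - A) = s^2 + 8s + 12.
Factor s^2 + 8s + 12: two numbers with sum -8 and product 12 are -2 and -6, so s^2 + 8s + 12 = (s + 2)(s + 6).
Hence p(s) = (s + 2) (s + 6), with roots -6, -2.
All eigenvalues have negative real part, so the system is asymptotically stable.

-6, -2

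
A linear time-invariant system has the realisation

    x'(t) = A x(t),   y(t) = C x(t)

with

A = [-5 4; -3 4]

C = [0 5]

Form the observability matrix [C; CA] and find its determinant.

75

CA = [[-15, 20]]
Observability matrix O = [C; CA] = [[0, 5], [-15, 20]]
det(O) = 0·20 - 5·(-15) = 0 - (-75) = 75
Since det(O) ≠ 0, rank(O) = 2 and the system is completely observable.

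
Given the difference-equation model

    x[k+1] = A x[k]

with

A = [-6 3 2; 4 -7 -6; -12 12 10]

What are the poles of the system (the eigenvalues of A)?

-3, -2, 2

det(zI - A) = z^3 - (tr A)z^2 + (M11 + M22 + M33)z - det A, where Mii is the 2×2 principal minor of A obtained by deleting row i and column i.
tr A = (-6) + (-7) + 10 = -3; M11 = (-7)·10 - (-6)·12 = -70 - (-72) = 2; M22 = (-6)·10 - 2·(-12) = -60 - (-24) = -36; M33 = (-6)·(-7) - 3·4 = 42 - 12 = 30; sum of minors = -4.
det A = (-6)·((-7)·10 - (-6)·12) - 3·(4·10 - (-6)·(-12)) + 2·(4·12 - (-7)·(-12)) = (-6)·2 - 3·(-32) + 2·(-36) = 12.
So p(z) = det(zI - A) = z^3 + 3z^2 - 4z - 12.
Rational-root test: any integer root divides -12. Testing small divisors, z = -2 works: p(-2) = -8 + 12 + 8 + (-12) = 0, so (z + 2) is a factor.
Dividing, p(z) = (z + 2)(z^2 + z - 6).
Factor z^2 + z - 6: two numbers with sum -1 and product -6 are 2 and -3, so z^2 + z - 6 = (z - 2)(z + 3).
Hence p(z) = (z - 2) (z + 2) (z + 3), with roots -3, -2, 2.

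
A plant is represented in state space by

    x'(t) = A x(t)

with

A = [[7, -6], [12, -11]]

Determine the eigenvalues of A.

det(sI - A) = s^2 - (tr A)s + det A, with tr A = 7 + (-11) = -4 and det A = 7·(-11) - (-6)·12 = -77 - (-72) = -5.
So p(s) = det(sI - A) = s^2 + 4s - 5.
Factor s^2 + 4s - 5: two numbers with sum -4 and product -5 are 1 and -5, so s^2 + 4s - 5 = (s - 1)(s + 5).
Hence p(s) = (s - 1) (s + 5), with roots -5, 1.
At least one eigenvalue has non-negative real part, so the system is not asymptotically stable.

-5, 1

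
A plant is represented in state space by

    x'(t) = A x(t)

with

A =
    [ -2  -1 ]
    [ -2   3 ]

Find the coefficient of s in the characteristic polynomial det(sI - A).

-1

For a 2×2 matrix, det(sI - A) = s^2 - (tr A)s + det A.
tr A = 1, det A = -8.
So p(s) = s^2 - s - 8.
The coefficient of s is -1.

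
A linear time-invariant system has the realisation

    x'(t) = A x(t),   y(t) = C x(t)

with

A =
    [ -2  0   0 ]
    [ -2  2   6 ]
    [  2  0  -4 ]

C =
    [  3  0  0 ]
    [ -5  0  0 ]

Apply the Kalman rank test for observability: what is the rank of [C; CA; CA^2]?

CA = [[-6, 0, 0], [10, 0, 0]]
CA^2 = [[12, 0, 0], [-20, 0, 0]]
Observability matrix O = [C; CA; CA^2] = [[3, 0, 0], [-5, 0, 0], [-6, 0, 0], [10, 0, 0], [12, 0, 0], [-20, 0, 0]]
Every row of O is a scalar multiple of row 1 = [3, 0, 0] (multipliers 1, -5/3, -2, 10/3, 4, -20/3), so the rows span a one-dimensional space.
O ≠ 0, hence rank(O) = 1.
rank(O) = 1 < n = 3, so the pair (A, C) is not completely observable.

1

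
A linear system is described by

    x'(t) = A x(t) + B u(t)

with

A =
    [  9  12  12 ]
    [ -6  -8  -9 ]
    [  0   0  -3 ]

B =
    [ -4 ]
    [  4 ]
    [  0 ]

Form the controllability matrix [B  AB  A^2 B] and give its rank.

2

AB = [[12], [-8], [0]]
A^2B = [[12], [-8], [0]]
Controllability matrix C = [B  AB  A^2B] = [[-4, 12, 12], [4, -8, -8], [0, 0, 0]]
Row 3 of C is identically zero, so rank(C) ≤ 2.
The 2×2 minor from rows 1, 2, columns 1, 2 is (-4)·(-8) - 12·4 = 32 - 48 = -16 ≠ 0, so rank(C) = 2.
rank(C) = 2 < n = 3, so the pair (A, B) is not completely controllable.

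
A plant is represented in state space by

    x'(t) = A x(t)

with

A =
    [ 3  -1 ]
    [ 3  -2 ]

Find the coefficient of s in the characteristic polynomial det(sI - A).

For a 2×2 matrix, det(sI - A) = s^2 - (tr A)s + det A.
tr A = 1, det A = -3.
So p(s) = s^2 - s - 3.
The coefficient of s is -1.

-1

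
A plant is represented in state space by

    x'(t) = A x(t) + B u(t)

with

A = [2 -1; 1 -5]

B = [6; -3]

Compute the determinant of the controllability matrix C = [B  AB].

AB = [[15], [21]]
Controllability matrix C = [B  AB] = [[6, 15], [-3, 21]]
det(C) = 6·21 - 15·(-3) = 126 - (-45) = 171
Since det(C) ≠ 0, rank(C) = 2 and the system is completely controllable.

171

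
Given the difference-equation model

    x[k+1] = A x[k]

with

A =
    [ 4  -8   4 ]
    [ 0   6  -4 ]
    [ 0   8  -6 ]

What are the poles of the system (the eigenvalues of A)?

det(zI - A) = z^3 - (tr A)z^2 + (M11 + M22 + M33)z - det A, where Mii is the 2×2 principal minor of A obtained by deleting row i and column i.
tr A = 4 + 6 + (-6) = 4; M11 = 6·(-6) - (-4)·8 = -36 - (-32) = -4; M22 = 4·(-6) - 4·0 = -24 - 0 = -24; M33 = 4·6 - (-8)·0 = 24 - 0 = 24; sum of minors = -4.
det A = 4·(6·(-6) - (-4)·8) - (-8)·(0·(-6) - (-4)·0) + 4·(0·8 - 6·0) = 4·(-4) - (-8)·0 + 4·0 = -16.
So p(z) = det(zI - A) = z^3 - 4z^2 - 4z + 16.
Rational-root test: any integer root divides 16. Testing small divisors, z = -2 works: p(-2) = -8 + (-16) + 8 + 16 = 0, so (z + 2) is a factor.
Dividing, p(z) = (z + 2)(z^2 - 6z + 8).
Factor z^2 - 6z + 8: two numbers with sum 6 and product 8 are 4 and 2, so z^2 - 6z + 8 = (z - 4)(z - 2).
Hence p(z) = (z - 4) (z - 2) (z + 2), with roots -2, 2, 4.

-2, 2, 4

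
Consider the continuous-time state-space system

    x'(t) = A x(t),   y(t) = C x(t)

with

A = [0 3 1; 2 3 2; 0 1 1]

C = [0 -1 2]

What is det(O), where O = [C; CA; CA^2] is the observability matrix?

CA = [[-2, -1, 0]]
CA^2 = [[-2, -9, -4]]
Observability matrix O = [C; CA; CA^2] = [[0, -1, 2], [-2, -1, 0], [-2, -9, -4]]
Expanding along the first row, det(O) = 0·((-1)·(-4) - 0·(-9)) - (-1)·((-2)·(-4) - 0·(-2)) + 2·((-2)·(-9) - (-1)·(-2)) = 0·4 - (-1)·8 + 2·16 = 40
Since det(O) ≠ 0, rank(O) = 3 and the system is completely observable.

40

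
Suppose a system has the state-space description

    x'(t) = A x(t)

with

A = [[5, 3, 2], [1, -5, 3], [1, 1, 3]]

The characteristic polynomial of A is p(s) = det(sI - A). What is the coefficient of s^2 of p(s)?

-3

Expand det(sI - A) for the 3×3 matrix.
p(s) = s^3 - 3s^2 - 33s + 78.
(Check: constant term = det(-A) = (-1)^3 det A = 78; coefficient of s^2 = -tr A = -3.)
The coefficient of s^2 is -3.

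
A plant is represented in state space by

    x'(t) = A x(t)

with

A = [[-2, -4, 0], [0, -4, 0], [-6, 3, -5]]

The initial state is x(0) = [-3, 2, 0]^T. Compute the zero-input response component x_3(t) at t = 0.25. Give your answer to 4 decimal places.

3.0156

det(sI - A) = s^3 - (tr A)s^2 + (M11 + M22 + M33)s - det A, where Mii is the 2×2 principal minor of A obtained by deleting row i and column i.
tr A = (-2) + (-4) + (-5) = -11; M11 = (-4)·(-5) - 0·3 = 20 - 0 = 20; M22 = (-2)·(-5) - 0·(-6) = 10 - 0 = 10; M33 = (-2)·(-4) - (-4)·0 = 8 - 0 = 8; sum of minors = 38.
det A = (-2)·((-4)·(-5) - 0·3) - (-4)·(0·(-5) - 0·(-6)) + 0·(0·3 - (-4)·(-6)) = (-2)·20 - (-4)·0 + 0·(-24) = -40.
So p(s) = det(sI - A) = s^3 + 11s^2 + 38s + 40.
Rational-root test: any integer root divides 40. Testing small divisors, s = -2 works: p(-2) = -8 + 44 + (-76) + 40 = 0, so (s + 2) is a factor.
Dividing, p(s) = (s + 2)(s^2 + 9s + 20).
Factor s^2 + 9s + 20: two numbers with sum -9 and product 20 are -4 and -5, so s^2 + 9s + 20 = (s + 4)(s + 5).
Hence p(s) = (s + 2) (s + 4) (s + 5), with roots -5, -4, -2.
The eigenvalues -5, -4, -2 are distinct and real, so A is diagonalisable and x(t) = e^{At} x(0) = V diag(e^{λ_i t}) V^{-1} x(0), where the columns of V are the eigenvectors.
λ = -5: A - (-5)I = [[3, -4, 0], [0, 1, 0], [-6, 3, 0]]. v must be orthogonal to every row; (row 1) × (row 2) = [0, 0, 3], so take v_1 = [0, 0, 1]^T.
λ = -4: A - (-4)I = [[2, -4, 0], [0, 0, 0], [-6, 3, -1]]. v must be orthogonal to every row; (row 1) × (row 3) = [4, 2, -18], so take v_2 = [2, 1, -9]^T.
λ = -2: A - (-2)I = [[0, -4, 0], [0, -2, 0], [-6, 3, -3]]. v must be orthogonal to every row; (row 1) × (row 3) = [12, 0, -24], so take v_3 = [1, 0, -2]^T.
V = [v_1 v_2 v_3] = [[0, 2, 1], [0, 1, 0], [1, -9, -2]] has det V = -1, so V^{-1} = adj(V)/det V = [[2, 5, 1], [0, 1, 0], [1, -2, 0]].
Modal coordinates z(0) = V^{-1} x(0): 2·(-3) + 5·2 + 1·0 = 4; 0·(-3) + 1·2 + 0·0 = 2; 1·(-3) + (-2)·2 + 0·0 = -7; so z(0) = [4, 2, -7]^T.
x_3(t) = Σ_i (v_i)_3 · z_i(0) · e^{λ_i t} (row 3 of V times the modal terms).
x_3(0.25) = 1·4·e^{-5·0.25} + (-9)·2·e^{-4·0.25} + (-2)·(-7)·e^{-2·0.25} = 4·0.286505 + (-18)·0.367879 + 14·0.606531 = 3.0156.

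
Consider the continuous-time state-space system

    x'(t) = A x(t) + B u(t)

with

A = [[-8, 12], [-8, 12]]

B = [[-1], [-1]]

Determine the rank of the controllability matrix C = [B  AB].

1

AB = [[-4], [-4]]
Controllability matrix C = [B  AB] = [[-1, -4], [-1, -4]]
Every column of C is a scalar multiple of column 1 = [-1, -1] (multipliers 1, 4), so the columns span a one-dimensional space.
C ≠ 0, hence rank(C) = 1.
rank(C) = 1 < n = 2, so the pair (A, B) is not completely controllable.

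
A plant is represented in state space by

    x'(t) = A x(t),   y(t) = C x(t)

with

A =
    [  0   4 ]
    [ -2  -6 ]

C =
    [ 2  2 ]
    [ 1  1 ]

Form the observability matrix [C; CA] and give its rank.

CA = [[-4, -4], [-2, -2]]
Observability matrix O = [C; CA] = [[2, 2], [1, 1], [-4, -4], [-2, -2]]
Every row of O is a scalar multiple of row 1 = [2, 2] (multipliers 1, 1/2, -2, -1), so the rows span a one-dimensional space.
O ≠ 0, hence rank(O) = 1.
rank(O) = 1 < n = 2, so the pair (A, C) is not completely observable.

1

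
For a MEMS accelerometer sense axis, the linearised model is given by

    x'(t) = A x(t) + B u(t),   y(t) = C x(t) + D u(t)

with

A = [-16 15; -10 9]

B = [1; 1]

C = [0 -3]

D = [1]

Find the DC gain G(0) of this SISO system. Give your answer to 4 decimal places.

G(0) = C(-A)^{-1}B + D = -C A^{-1} B + D.
det A = 6, so A^{-1} = (1/6)·adj(A) = [[3/2, -5/2], [5/3, -8/3]]
A^{-1} B = [-1, -1]^T
C A^{-1} B = 3
G(0) = D - C A^{-1} B = 1 - (3) = -2

-2.0000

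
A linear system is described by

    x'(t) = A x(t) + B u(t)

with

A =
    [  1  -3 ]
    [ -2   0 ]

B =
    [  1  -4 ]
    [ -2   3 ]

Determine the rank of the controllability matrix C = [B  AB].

AB = [[7, -13], [-2, 8]]
Controllability matrix C = [B  AB] = [[1, -4, 7, -13], [-2, 3, -2, 8]]
Take the 2×2 submatrix of C formed by columns 1, 2: [[1, -4], [-2, 3]]. Its determinant is 1·3 - (-4)·(-2) = 3 - 8 = -5 ≠ 0.
So rank(C) ≥ 2; since C has 2 rows, rank(C) = 2.
rank(C) = 2 = n, so the pair (A, B) is completely controllable.

2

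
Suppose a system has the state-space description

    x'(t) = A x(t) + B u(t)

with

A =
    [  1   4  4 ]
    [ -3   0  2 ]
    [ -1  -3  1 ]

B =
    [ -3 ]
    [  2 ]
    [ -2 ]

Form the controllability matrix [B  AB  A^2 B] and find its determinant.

AB = [[-3], [5], [-5]]
A^2B = [[-3], [-1], [-17]]
Controllability matrix C = [B  AB  A^2B] = [[-3, -3, -3], [2, 5, -1], [-2, -5, -17]]
Expanding along the first row, det(C) = (-3)·(5·(-17) - (-1)·(-5)) - (-3)·(2·(-17) - (-1)·(-2)) + (-3)·(2·(-5) - 5·(-2)) = (-3)·(-90) - (-3)·(-36) + (-3)·0 = 162
Since det(C) ≠ 0, rank(C) = 3 and the system is completely controllable.

162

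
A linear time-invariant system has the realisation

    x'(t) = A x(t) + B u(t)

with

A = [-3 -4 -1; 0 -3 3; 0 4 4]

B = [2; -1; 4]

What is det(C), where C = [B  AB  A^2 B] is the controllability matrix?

AB = [[-6], [15], [12]]
A^2B = [[-54], [-9], [108]]
Controllability matrix C = [B  AB  A^2B] = [[2, -6, -54], [-1, 15, -9], [4, 12, 108]]
Expanding along the first row, det(C) = 2·(15·108 - (-9)·12) - (-6)·((-1)·108 - (-9)·4) + (-54)·((-1)·12 - 15·4) = 2·1728 - (-6)·(-72) + (-54)·(-72) = 6912
Since det(C) ≠ 0, rank(C) = 3 and the system is completely controllable.

6912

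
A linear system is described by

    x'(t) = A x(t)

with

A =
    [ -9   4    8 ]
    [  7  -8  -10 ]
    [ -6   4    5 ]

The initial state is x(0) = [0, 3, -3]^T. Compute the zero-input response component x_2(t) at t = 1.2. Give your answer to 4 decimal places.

0.2083

det(sI - A) = s^3 - (tr A)s^2 + (M11 + M22 + M33)s - det A, where Mii is the 2×2 principal minor of A obtained by deleting row i and column i.
tr A = (-9) + (-8) + 5 = -12; M11 = (-8)·5 - (-10)·4 = -40 - (-40) = 0; M22 = (-9)·5 - 8·(-6) = -45 - (-48) = 3; M33 = (-9)·(-8) - 4·7 = 72 - 28 = 44; sum of minors = 47.
det A = (-9)·((-8)·5 - (-10)·4) - 4·(7·5 - (-10)·(-6)) + 8·(7·4 - (-8)·(-6)) = (-9)·0 - 4·(-25) + 8·(-20) = -60.
So p(s) = det(sI - A) = s^3 + 12s^2 + 47s + 60.
Rational-root test: any integer root divides 60. Testing small divisors, s = -3 works: p(-3) = -27 + 108 + (-141) + 60 = 0, so (s + 3) is a factor.
Dividing, p(s) = (s + 3)(s^2 + 9s + 20).
Factor s^2 + 9s + 20: two numbers with sum -9 and product 20 are -4 and -5, so s^2 + 9s + 20 = (s + 4)(s + 5).
Hence p(s) = (s + 3) (s + 4) (s + 5), with roots -5, -4, -3.
The eigenvalues -5, -4, -3 are distinct and real, so A is diagonalisable and x(t) = e^{At} x(0) = V diag(e^{λ_i t}) V^{-1} x(0), where the columns of V are the eigenvectors.
λ = -5: A - (-5)I = [[-4, 4, 8], [7, -3, -10], [-6, 4, 10]]. v must be orthogonal to every row; (row 1) × (row 2) = [-16, 16, -16], so take v_1 = [1, -1, 1]^T.
λ = -4: A - (-4)I = [[-5, 4, 8], [7, -4, -10], [-6, 4, 9]]. v must be orthogonal to every row; (row 1) × (row 2) = [-8, 6, -8], so take v_2 = [4, -3, 4]^T.
λ = -3: A - (-3)I = [[-6, 4, 8], [7, -5, -10], [-6, 4, 8]]. v must be orthogonal to every row; (row 1) × (row 2) = [0, -4, 2], so take v_3 = [0, -2, 1]^T.
V = [v_1 v_2 v_3] = [[1, 4, 0], [-1, -3, -2], [1, 4, 1]] has det V = 1, so V^{-1} = adj(V)/det V = [[5, -4, -8], [-1, 1, 2], [-1, 0, 1]].
Modal coordinates z(0) = V^{-1} x(0): 5·0 + (-4)·3 + (-8)·(-3) = 12; (-1)·0 + 1·3 + 2·(-3) = -3; (-1)·0 + 0·3 + 1·(-3) = -3; so z(0) = [12, -3, -3]^T.
x_2(t) = Σ_i (v_i)_2 · z_i(0) · e^{λ_i t} (row 2 of V times the modal terms).
x_2(1.2) = (-1)·12·e^{-5·1.2} + (-3)·(-3)·e^{-4·1.2} + (-2)·(-3)·e^{-3·1.2} = (-12)·0.002479 + 9·0.008230 + 6·0.027324 = 0.2083.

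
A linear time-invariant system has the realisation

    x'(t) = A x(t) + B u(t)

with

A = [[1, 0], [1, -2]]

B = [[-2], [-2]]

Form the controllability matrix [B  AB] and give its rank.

AB = [[-2], [2]]
Controllability matrix C = [B  AB] = [[-2, -2], [-2, 2]]
det(C) = (-2)·2 - (-2)·(-2) = -4 - 4 = -8 ≠ 0, so rank(C) = 2.
rank(C) = 2 = n, so the pair (A, B) is completely controllable.

2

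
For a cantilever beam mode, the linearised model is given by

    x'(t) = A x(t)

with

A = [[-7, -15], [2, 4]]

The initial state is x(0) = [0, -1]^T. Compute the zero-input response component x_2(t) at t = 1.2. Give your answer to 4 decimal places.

-1.3536

det(sI - A) = s^2 - (tr A)s + det A, with tr A = (-7) + 4 = -3 and det A = (-7)·4 - (-15)·2 = -28 - (-30) = 2.
So p(s) = det(sI - A) = s^2 + 3s + 2.
Factor s^2 + 3s + 2: two numbers with sum -3 and product 2 are -1 and -2, so s^2 + 3s + 2 = (s + 1)(s + 2).
Hence p(s) = (s + 1) (s + 2), with roots -2, -1.
The eigenvalues -2, -1 are distinct and real, so A is diagonalisable and x(t) = e^{At} x(0) = V diag(e^{λ_i t}) V^{-1} x(0), where the columns of V are the eigenvectors.
λ = -2: A - (-2)I = [[-5, -15], [2, 6]]. Row 1 gives (-5)·v1 + (-15)·v2 = 0, so take v_1 = [3, -1]^T.
λ = -1: A - (-1)I = [[-6, -15], [2, 5]]. Row 1 gives (-6)·v1 + (-15)·v2 = 0, so take v_2 = [-5, 2]^T.
V = [v_1 v_2] = [[3, -5], [-1, 2]] has det V = 1, so V^{-1} = adj(V)/det V = [[2, 5], [1, 3]].
Modal coordinates z(0) = V^{-1} x(0): 2·0 + 5·(-1) = -5; 1·0 + 3·(-1) = -3; so z(0) = [-5, -3]^T.
x_2(t) = Σ_i (v_i)_2 · z_i(0) · e^{λ_i t} (row 2 of V times the modal terms).
x_2(1.2) = (-1)·(-5)·e^{-2·1.2} + 2·(-3)·e^{-1·1.2} = 5·0.090718 + (-6)·0.301194 = -1.3536.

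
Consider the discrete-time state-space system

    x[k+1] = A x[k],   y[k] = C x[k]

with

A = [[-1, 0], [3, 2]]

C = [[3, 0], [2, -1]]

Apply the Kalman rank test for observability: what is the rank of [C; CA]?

2

CA = [[-3, 0], [-5, -2]]
Observability matrix O = [C; CA] = [[3, 0], [2, -1], [-3, 0], [-5, -2]]
Take the 2×2 submatrix of O formed by rows 1, 2: [[3, 0], [2, -1]]. Its determinant is 3·(-1) - 0·2 = -3 - 0 = -3 ≠ 0.
So rank(O) ≥ 2; since O has 2 columns, rank(O) = 2.
rank(O) = 2 = n, so the pair (A, C) is completely observable.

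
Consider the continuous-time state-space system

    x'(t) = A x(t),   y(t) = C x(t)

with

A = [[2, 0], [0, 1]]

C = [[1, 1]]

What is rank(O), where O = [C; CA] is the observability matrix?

CA = [[2, 1]]
Observability matrix O = [C; CA] = [[1, 1], [2, 1]]
det(O) = 1·1 - 1·2 = 1 - 2 = -1 ≠ 0, so rank(O) = 2.
rank(O) = 2 = n, so the pair (A, C) is completely observable.

2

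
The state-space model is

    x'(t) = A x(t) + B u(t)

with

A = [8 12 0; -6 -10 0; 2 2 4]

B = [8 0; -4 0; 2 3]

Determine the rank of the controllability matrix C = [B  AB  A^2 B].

AB = [[16, 0], [-8, 0], [16, 12]]
A^2B = [[32, 0], [-16, 0], [80, 48]]
Controllability matrix C = [B  AB  A^2B] = [[8, 0, 16, 0, 32, 0], [-4, 0, -8, 0, -16, 0], [2, 3, 16, 12, 80, 48]]
The rows r1, r2, r3 of C are linearly dependent: r1 + 2·r2 = 0 (check each entry), so rank(C) ≤ 2.
The 2×2 minor from rows 1, 3, columns 1, 2 is 8·3 - 0·2 = 24 - 0 = 24 ≠ 0, so rank(C) = 2.
rank(C) = 2 < n = 3, so the pair (A, B) is not completely controllable.

2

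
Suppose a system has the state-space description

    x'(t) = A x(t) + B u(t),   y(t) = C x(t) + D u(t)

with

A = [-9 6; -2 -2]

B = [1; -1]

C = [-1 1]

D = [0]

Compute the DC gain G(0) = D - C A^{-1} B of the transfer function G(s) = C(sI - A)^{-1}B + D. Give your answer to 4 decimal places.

-0.2333

G(0) = C(-A)^{-1}B + D = -C A^{-1} B + D.
det A = 30, so A^{-1} = (1/30)·adj(A) = [[-1/15, -1/5], [1/15, -3/10]]
A^{-1} B = [2/15, 11/30]^T
C A^{-1} B = 7/30
G(0) = D - C A^{-1} B = 0 - (7/30) = -7/30 ≈ -0.2333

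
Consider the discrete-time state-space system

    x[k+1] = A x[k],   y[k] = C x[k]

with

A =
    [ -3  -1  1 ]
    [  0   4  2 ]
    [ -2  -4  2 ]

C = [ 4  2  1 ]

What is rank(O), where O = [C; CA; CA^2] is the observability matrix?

CA = [[-14, 0, 10]]
CA^2 = [[22, -26, 6]]
Observability matrix O = [C; CA; CA^2] = [[4, 2, 1], [-14, 0, 10], [22, -26, 6]]
det(O) = 4·(0·6 - 10·(-26)) - 2·((-14)·6 - 10·22) + 1·((-14)·(-26) - 0·22) = 4·260 - 2·(-304) + 1·364 = 2012 ≠ 0, so rank(O) = 3.
rank(O) = 3 = n, so the pair (A, C) is completely observable.

3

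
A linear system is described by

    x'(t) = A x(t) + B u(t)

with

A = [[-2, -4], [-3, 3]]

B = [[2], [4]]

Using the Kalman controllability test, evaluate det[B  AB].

AB = [[-20], [6]]
Controllability matrix C = [B  AB] = [[2, -20], [4, 6]]
det(C) = 2·6 - (-20)·4 = 12 - (-80) = 92
Since det(C) ≠ 0, rank(C) = 2 and the system is completely controllable.

92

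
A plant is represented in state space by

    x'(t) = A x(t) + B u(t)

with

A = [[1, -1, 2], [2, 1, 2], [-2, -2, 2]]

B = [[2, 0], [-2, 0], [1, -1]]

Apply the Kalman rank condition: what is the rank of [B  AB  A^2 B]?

AB = [[6, -2], [4, -2], [2, -2]]
A^2B = [[6, -4], [20, -10], [-16, 4]]
Controllability matrix C = [B  AB  A^2B] = [[2, 0, 6, -2, 6, -4], [-2, 0, 4, -2, 20, -10], [1, -1, 2, -2, -16, 4]]
Take the 3×3 submatrix of C formed by columns 1, 2, 3: [[2, 0, 6], [-2, 0, 4], [1, -1, 2]]. Its determinant is 2·(0·2 - 4·(-1)) - 0·((-2)·2 - 4·1) + 6·((-2)·(-1) - 0·1) = 2·4 - 0·(-8) + 6·2 = 20 ≠ 0.
So rank(C) ≥ 3; since C has 3 rows, rank(C) = 3.
rank(C) = 3 = n, so the pair (A, B) is completely controllable.

3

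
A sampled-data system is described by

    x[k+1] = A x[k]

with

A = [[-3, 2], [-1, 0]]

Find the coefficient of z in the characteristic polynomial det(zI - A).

For a 2×2 matrix, det(zI - A) = z^2 - (tr A)z + det A.
tr A = -3, det A = 2.
So p(z) = z^2 + 3z + 2.
The coefficient of z is 3.

3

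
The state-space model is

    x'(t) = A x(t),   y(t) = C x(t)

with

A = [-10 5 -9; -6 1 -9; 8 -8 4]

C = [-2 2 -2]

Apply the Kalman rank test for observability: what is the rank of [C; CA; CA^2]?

1

CA = [[-8, 8, -8]]
CA^2 = [[-32, 32, -32]]
Observability matrix O = [C; CA; CA^2] = [[-2, 2, -2], [-8, 8, -8], [-32, 32, -32]]
Every row of O is a scalar multiple of row 1 = [-2, 2, -2] (multipliers 1, 4, 16), so the rows span a one-dimensional space.
O ≠ 0, hence rank(O) = 1.
rank(O) = 1 < n = 3, so the pair (A, C) is not completely observable.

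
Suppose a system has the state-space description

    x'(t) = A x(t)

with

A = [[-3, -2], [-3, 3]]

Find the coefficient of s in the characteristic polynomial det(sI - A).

0

For a 2×2 matrix, det(sI - A) = s^2 - (tr A)s + det A.
tr A = 0, det A = -15.
So p(s) = s^2 - 15.
The coefficient of s is 0.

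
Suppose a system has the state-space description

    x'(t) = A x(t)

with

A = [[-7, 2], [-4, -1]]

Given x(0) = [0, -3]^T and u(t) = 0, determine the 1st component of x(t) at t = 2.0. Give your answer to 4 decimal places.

det(sI - A) = s^2 - (tr A)s + det A, with tr A = (-7) + (-1) = -8 and det A = (-7)·(-1) - 2·(-4) = 7 - (-8) = 15.
So p(s) = det(sI - A) = s^2 + 8s + 15.
Factor s^2 + 8s + 15: two numbers with sum -8 and product 15 are -3 and -5, so s^2 + 8s + 15 = (s + 3)(s + 5).
Hence p(s) = (s + 3) (s + 5), with roots -5, -3.
The eigenvalues -5, -3 are distinct and real, so A is diagonalisable and x(t) = e^{At} x(0) = V diag(e^{λ_i t}) V^{-1} x(0), where the columns of V are the eigenvectors.
λ = -5: A - (-5)I = [[-2, 2], [-4, 4]]. Row 1 gives (-2)·v1 + 2·v2 = 0, so take v_1 = [1, 1]^T.
λ = -3: A - (-3)I = [[-4, 2], [-4, 2]]. Row 1 gives (-4)·v1 + 2·v2 = 0, so take v_2 = [-1, -2]^T.
V = [v_1 v_2] = [[1, -1], [1, -2]] has det V = -1, so V^{-1} = adj(V)/det V = [[2, -1], [1, -1]].
Modal coordinates z(0) = V^{-1} x(0): 2·0 + (-1)·(-3) = 3; 1·0 + (-1)·(-3) = 3; so z(0) = [3, 3]^T.
x_1(t) = Σ_i (v_i)_1 · z_i(0) · e^{λ_i t} (row 1 of V times the modal terms).
x_1(2.0) = 1·3·e^{-5·2.0} + (-1)·3·e^{-3·2.0} = 3·0.000045 + (-3)·0.002479 = -0.0073.

-0.0073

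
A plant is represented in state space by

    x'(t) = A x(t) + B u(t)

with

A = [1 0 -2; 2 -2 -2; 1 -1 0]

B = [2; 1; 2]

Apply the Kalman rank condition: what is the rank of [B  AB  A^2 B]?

AB = [[-2], [-2], [1]]
A^2B = [[-4], [-2], [0]]
Controllability matrix C = [B  AB  A^2B] = [[2, -2, -4], [1, -2, -2], [2, 1, 0]]
det(C) = 2·((-2)·0 - (-2)·1) - (-2)·(1·0 - (-2)·2) + (-4)·(1·1 - (-2)·2) = 2·2 - (-2)·4 + (-4)·5 = -8 ≠ 0, so rank(C) = 3.
rank(C) = 3 = n, so the pair (A, B) is completely controllable.

3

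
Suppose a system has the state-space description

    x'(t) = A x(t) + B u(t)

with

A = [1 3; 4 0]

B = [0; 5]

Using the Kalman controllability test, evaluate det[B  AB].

-75

AB = [[15], [0]]
Controllability matrix C = [B  AB] = [[0, 15], [5, 0]]
det(C) = 0·0 - 15·5 = 0 - 75 = -75
Since det(C) ≠ 0, rank(C) = 2 and the system is completely controllable.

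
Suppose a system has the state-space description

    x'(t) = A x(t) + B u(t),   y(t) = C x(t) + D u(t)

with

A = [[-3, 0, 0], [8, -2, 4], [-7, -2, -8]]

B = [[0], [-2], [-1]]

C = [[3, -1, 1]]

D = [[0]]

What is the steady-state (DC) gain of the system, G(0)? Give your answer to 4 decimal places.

G(0) = C(-A)^{-1}B + D = -C A^{-1} B + D.
det A = -72, so A^{-1} = (1/-72)·adj(A) = [[-1/3, 0, 0], [-1/2, -1/3, -1/6], [5/12, 1/12, -1/12]]
A^{-1} B = [0, 5/6, -1/12]^T
C A^{-1} B = -11/12
G(0) = D - C A^{-1} B = 0 - (-11/12) = 11/12 ≈ 0.9167

0.9167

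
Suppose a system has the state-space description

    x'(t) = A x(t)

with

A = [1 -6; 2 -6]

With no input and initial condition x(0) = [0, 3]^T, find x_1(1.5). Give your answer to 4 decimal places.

-0.6962

det(sI - A) = s^2 - (tr A)s + det A, with tr A = 1 + (-6) = -5 and det A = 1·(-6) - (-6)·2 = -6 - (-12) = 6.
So p(s) = det(sI - A) = s^2 + 5s + 6.
Factor s^2 + 5s + 6: two numbers with sum -5 and product 6 are -2 and -3, so s^2 + 5s + 6 = (s + 2)(s + 3).
Hence p(s) = (s + 2) (s + 3), with roots -3, -2.
The eigenvalues -3, -2 are distinct and real, so A is diagonalisable and x(t) = e^{At} x(0) = V diag(e^{λ_i t}) V^{-1} x(0), where the columns of V are the eigenvectors.
λ = -3: A - (-3)I = [[4, -6], [2, -3]]. Row 1 gives 4·v1 + (-6)·v2 = 0, so take v_1 = [3, 2]^T.
λ = -2: A - (-2)I = [[3, -6], [2, -4]]. Row 1 gives 3·v1 + (-6)·v2 = 0, so take v_2 = [2, 1]^T.
V = [v_1 v_2] = [[3, 2], [2, 1]] has det V = -1, so V^{-1} = adj(V)/det V = [[-1, 2], [2, -3]].
Modal coordinates z(0) = V^{-1} x(0): (-1)·0 + 2·3 = 6; 2·0 + (-3)·3 = -9; so z(0) = [6, -9]^T.
x_1(t) = Σ_i (v_i)_1 · z_i(0) · e^{λ_i t} (row 1 of V times the modal terms).
x_1(1.5) = 3·6·e^{-3·1.5} + 2·(-9)·e^{-2·1.5} = 18·0.011109 + (-18)·0.049787 = -0.6962.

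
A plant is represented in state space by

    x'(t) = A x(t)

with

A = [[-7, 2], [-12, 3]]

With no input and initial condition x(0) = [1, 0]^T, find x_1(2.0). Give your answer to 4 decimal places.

det(sI - A) = s^2 - (tr A)s + det A, with tr A = (-7) + 3 = -4 and det A = (-7)·3 - 2·(-12) = -21 - (-24) = 3.
So p(s) = det(sI - A) = s^2 + 4s + 3.
Factor s^2 + 4s + 3: two numbers with sum -4 and product 3 are -1 and -3, so s^2 + 4s + 3 = (s + 1)(s + 3).
Hence p(s) = (s + 1) (s + 3), with roots -3, -1.
The eigenvalues -3, -1 are distinct and real, so A is diagonalisable and x(t) = e^{At} x(0) = V diag(e^{λ_i t}) V^{-1} x(0), where the columns of V are the eigenvectors.
λ = -3: A - (-3)I = [[-4, 2], [-12, 6]]. Row 1 gives (-4)·v1 + 2·v2 = 0, so take v_1 = [1, 2]^T.
λ = -1: A - (-1)I = [[-6, 2], [-12, 4]]. Row 1 gives (-6)·v1 + 2·v2 = 0, so take v_2 = [1, 3]^T.
V = [v_1 v_2] = [[1, 1], [2, 3]] has det V = 1, so V^{-1} = adj(V)/det V = [[3, -1], [-2, 1]].
Modal coordinates z(0) = V^{-1} x(0): 3·1 + (-1)·0 = 3; (-2)·1 + 1·0 = -2; so z(0) = [3, -2]^T.
x_1(t) = Σ_i (v_i)_1 · z_i(0) · e^{λ_i t} (row 1 of V times the modal terms).
x_1(2.0) = 1·3·e^{-3·2.0} + 1·(-2)·e^{-1·2.0} = 3·0.002479 + (-2)·0.135335 = -0.2632.

-0.2632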